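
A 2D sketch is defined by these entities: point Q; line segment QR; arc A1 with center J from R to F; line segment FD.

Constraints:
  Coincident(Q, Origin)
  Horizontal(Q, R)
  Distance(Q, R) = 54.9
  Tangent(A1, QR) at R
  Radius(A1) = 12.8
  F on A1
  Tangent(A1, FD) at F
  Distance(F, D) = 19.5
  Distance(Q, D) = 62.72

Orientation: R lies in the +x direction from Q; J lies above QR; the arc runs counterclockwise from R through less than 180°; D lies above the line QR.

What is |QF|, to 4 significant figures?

67.88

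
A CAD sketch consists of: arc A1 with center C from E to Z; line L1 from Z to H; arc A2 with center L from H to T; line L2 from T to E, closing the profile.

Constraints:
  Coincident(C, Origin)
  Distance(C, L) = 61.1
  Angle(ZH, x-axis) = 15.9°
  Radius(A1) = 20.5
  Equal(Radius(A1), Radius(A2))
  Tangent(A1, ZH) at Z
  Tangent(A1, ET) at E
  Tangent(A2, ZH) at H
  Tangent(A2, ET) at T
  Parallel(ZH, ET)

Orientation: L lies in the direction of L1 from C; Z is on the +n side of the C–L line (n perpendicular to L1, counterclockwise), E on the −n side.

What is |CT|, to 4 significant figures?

64.45

The slot axis is L1's direction at 15.9°, so u = (cos 15.9°, sin 15.9°) = (0.9617, 0.2740) and n = (−sin 15.9°, cos 15.9°) = (-0.2740, 0.9617). C is at the origin and L lies 61.1 along u from C, so L = 61.1·u = (58.76, 16.74). Tangency of A1 to both parallel lines with radius 20.5 puts Z and E at C ± 20.5·n: Z = (-5.616, 19.72), E = (5.616, -19.72). Equal radii place H and T the same way about L: H = L + 20.5·n = (53.15, 36.45), T = L − 20.5·n = (64.38, -2.977). Then |CT| = |T − C| = 64.45.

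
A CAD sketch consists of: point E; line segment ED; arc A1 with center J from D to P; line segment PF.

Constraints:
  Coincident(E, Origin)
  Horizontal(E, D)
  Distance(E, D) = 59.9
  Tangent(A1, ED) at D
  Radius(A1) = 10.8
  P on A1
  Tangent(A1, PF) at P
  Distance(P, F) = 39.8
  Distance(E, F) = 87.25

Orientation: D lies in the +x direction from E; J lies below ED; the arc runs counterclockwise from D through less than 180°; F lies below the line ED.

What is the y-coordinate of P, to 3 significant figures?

-16.4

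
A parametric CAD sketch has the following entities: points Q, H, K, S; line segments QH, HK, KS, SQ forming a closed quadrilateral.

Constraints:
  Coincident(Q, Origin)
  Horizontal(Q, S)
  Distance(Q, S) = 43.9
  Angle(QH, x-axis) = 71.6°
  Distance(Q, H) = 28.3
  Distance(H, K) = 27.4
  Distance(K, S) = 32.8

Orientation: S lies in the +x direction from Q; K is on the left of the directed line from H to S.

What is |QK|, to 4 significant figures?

47.95

Checks: |HK| = 27.40 ✓; |KS| = 32.80 ✓.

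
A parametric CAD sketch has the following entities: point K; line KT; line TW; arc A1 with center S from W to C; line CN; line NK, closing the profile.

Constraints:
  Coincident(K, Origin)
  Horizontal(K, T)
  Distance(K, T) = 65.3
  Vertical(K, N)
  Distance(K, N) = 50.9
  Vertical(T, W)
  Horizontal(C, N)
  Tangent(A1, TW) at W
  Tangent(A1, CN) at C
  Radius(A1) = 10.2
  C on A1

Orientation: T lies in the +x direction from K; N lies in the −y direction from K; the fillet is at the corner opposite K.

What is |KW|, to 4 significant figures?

76.95

The virtual corner opposite K is at (65.30, -50.90). Tangency of A1 to TW means the radius SW is perpendicular to TW and A1 meets CN tangentially, so SC is at right angles to CN, with radius 10.2, so the center S sits 10.2 in from both sides at S = (55.10, -40.70). That places the tangent points at W = (65.30, -40.70) on TW and C = (55.10, -50.90) on CN. Then |KW| = |W − K| = 76.95.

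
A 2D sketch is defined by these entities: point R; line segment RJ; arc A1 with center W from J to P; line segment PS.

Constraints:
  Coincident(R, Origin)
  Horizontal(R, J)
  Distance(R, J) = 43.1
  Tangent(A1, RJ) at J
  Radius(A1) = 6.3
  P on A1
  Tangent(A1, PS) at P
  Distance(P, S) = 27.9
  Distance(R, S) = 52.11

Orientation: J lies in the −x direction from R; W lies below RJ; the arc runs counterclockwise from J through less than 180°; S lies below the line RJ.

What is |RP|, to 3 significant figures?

49.7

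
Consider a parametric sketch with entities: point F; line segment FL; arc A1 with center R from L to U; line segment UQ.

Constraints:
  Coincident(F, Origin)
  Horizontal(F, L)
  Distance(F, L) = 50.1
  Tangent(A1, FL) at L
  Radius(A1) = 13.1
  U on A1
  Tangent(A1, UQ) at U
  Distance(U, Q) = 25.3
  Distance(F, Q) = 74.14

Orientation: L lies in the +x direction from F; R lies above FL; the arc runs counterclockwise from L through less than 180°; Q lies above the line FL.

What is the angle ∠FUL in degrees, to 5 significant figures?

33.068°

Checks: |RU| = 13.10 ✓; ∠(RU, UQ) = 90.00° ✓; |UQ| = 25.30 ✓; |FQ| = 74.14 ✓.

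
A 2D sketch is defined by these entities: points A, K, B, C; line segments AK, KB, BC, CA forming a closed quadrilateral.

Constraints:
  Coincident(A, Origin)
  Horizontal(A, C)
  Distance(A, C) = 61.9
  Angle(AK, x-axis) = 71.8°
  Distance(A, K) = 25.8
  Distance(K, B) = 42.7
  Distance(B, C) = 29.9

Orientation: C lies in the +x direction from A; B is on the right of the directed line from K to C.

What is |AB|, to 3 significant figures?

35.0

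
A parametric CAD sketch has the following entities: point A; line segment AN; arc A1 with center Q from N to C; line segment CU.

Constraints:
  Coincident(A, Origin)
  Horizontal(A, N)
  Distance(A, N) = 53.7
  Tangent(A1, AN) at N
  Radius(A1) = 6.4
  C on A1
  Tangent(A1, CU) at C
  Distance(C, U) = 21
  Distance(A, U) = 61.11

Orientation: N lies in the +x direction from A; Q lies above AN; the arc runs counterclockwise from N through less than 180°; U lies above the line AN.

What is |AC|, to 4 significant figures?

60.41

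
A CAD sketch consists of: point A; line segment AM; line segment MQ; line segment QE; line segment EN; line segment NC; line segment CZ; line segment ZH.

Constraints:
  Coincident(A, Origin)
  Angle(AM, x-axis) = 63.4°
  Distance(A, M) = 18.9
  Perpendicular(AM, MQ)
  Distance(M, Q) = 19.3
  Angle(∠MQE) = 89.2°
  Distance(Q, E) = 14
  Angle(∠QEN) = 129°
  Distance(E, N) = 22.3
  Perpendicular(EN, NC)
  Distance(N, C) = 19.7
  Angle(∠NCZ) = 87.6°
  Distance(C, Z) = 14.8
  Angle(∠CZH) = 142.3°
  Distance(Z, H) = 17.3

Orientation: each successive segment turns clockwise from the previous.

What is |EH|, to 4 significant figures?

9.783

A is at the origin; AM runs at 63.4° with length 18.9, so M = (8.463, 16.90). AM is perpendicular to MQ, so MQ runs at -26.60°; with |MQ| = 19.3, Q = (25.72, 8.258). ∠MQE = 89.2° gives QE at -117.4° from the x-axis; with |QE| = 14.0, E = (19.28, -4.172). ∠QEN = 129.0° gives EN at -168.4° from the x-axis; with |EN| = 22.3, N = (-2.568, -8.656). EN ⟂ NC, so NC runs at 101.6°; with |NC| = 19.7, C = (-6.529, 10.64). ∠NCZ = 87.6° gives CZ at 9.200° from the x-axis; with |CZ| = 14.8, Z = (8.081, 13.01). ∠CZH = 142.3° gives ZH at -28.50° from the x-axis; with |ZH| = 17.3, H = (23.28, 4.753). Then |EH| = |H − E| = 9.783.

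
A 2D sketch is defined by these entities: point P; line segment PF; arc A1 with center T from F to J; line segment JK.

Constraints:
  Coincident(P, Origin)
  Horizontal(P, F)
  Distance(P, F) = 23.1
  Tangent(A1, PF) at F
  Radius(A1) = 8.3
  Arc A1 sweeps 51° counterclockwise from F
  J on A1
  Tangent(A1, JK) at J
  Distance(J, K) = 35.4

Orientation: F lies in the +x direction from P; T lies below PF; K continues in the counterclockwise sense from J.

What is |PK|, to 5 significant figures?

31.101

P is at the origin; PF is horizontal with |PF| = 23.1 and F on the +x side, so F = (23.100, 0.0000). The tangent condition forces TF to be normal to PF, so T = F + (0, -8.3) = (23.100, -8.3000). On A1, F sits at bearing 90° from T; a 51° counterclockwise sweep puts J at bearing 141°, so J = T + 8.3·(cos 141°, sin 141°) = (16.650, -3.0766). A1 meets JK tangentially, so TJ is at right angles to JK, so JK runs along (−sin 141°, cos 141°); with |JK| = 35.4, K = (-5.6283, -30.588). Then |PK| = |K − P| = 31.101.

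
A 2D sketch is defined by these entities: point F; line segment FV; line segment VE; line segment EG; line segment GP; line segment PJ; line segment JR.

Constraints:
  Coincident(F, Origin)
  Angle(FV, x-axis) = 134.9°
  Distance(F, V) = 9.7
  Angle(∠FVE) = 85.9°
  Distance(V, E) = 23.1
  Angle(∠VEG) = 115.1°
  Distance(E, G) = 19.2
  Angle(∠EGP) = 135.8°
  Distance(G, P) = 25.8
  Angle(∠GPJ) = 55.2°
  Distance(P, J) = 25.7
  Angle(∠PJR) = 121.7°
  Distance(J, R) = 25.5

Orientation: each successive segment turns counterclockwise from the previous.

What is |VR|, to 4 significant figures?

17.49

∠GPJ = 55.2° gives PJ at 102.9° from the x-axis; with |PJ| = 25.7, J = (3.977, -12.69). ∠PJR = 121.7° gives JR at 161.2° from the x-axis; with |JR| = 25.5, R = (-20.16, -4.471). Then |VR| = |R − V| = 17.49.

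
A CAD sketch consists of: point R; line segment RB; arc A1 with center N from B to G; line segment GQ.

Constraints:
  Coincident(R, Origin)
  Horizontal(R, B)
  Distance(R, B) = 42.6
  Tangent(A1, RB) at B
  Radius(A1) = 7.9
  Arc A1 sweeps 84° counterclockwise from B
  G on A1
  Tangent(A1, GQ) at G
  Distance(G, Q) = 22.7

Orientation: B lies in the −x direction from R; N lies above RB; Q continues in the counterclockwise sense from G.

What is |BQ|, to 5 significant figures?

31.365

R is at the origin; RB is horizontal with |RB| = 42.6 and B on the −x side, so B = (-42.600, 0.0000). A1 meets RB tangentially, so NB is at right angles to RB, so N = B + (0, 7.9) = (-42.600, 7.9000). On A1, B sits at bearing -90° from N; an 84° counterclockwise sweep puts G at bearing -6°, so G = N + 7.9·(cos -6°, sin -6°) = (-34.743, 7.0742). Tangency of A1 to GQ means the radius NG is perpendicular to GQ, so GQ runs along (−sin -6°, cos -6°); with |GQ| = 22.7, Q = (-32.370, 29.650). Then |BQ| = |Q − B| = 31.365.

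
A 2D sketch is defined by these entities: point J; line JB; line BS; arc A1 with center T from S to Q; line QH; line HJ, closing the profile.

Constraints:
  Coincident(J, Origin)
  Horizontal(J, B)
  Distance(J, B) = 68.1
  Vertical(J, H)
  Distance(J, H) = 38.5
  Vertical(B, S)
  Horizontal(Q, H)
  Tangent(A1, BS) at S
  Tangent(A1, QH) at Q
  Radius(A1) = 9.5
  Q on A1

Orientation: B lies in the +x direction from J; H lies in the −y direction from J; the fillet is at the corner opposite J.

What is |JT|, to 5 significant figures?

65.383

J is at the origin; J and B share the same y with |JB| = 68.1 and B on the +x side, so B = (68.100, 0.0000). JH is vertical with |JH| = 38.5 and H on the −y side, so H = (0.0000, -38.500). The virtual corner opposite J is at (68.100, -38.500). Since A1 is tangent to BS there, TS ⟂ BS and A1 meets QH tangentially, so TQ is at right angles to QH, with radius 9.5, so the center T sits 9.5 in from both sides at T = (58.600, -29.000). Then |JT| = |T − J| = 65.383.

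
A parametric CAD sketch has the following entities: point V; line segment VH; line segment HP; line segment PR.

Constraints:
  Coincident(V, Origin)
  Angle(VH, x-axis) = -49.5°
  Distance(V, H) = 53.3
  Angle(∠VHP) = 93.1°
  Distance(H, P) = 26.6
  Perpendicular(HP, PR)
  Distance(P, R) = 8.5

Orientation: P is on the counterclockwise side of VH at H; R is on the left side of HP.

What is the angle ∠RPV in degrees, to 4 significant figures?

28.98°

V is at the origin; VH runs at -49.5° with length 53.3, so H = 53.3·(cos -49.5°, sin -49.5°) = (34.62, -40.53). ∠VHP = 93.1°, so HP runs at -49.5° + (180° − 93.1°) = 37.40° from the x-axis; with |HP| = 26.6, P = H + 26.6·(cos 37.40°, sin 37.40°) = (55.75, -24.37). HP ⟂ PR; with |PR| = 8.5 on the left of HP, R = P + 8.5·(-0.6074, 0.7944) = (50.58, -17.62). Then cos ∠RPV = PR·PV / (|PR||PV|), giving 28.98°.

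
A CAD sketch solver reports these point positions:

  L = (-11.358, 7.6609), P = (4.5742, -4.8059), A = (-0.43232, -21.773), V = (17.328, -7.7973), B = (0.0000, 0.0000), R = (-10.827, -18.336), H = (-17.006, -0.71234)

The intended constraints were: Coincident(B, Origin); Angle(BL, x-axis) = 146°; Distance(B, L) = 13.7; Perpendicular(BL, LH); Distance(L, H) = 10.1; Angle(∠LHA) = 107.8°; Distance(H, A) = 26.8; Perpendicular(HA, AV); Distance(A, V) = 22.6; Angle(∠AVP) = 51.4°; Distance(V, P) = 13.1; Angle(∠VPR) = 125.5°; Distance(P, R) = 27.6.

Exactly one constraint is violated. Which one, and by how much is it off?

Distance(P, R) = 27.6 — off by 7.10.

B = (0.00, 0.00) ✓; BL at 146.0° ✓; |BL| = 13.70 ✓; ∠(BL, LH) = 90.00° ✓; |LH| = 10.10 ✓; ∠LHA = 107.8° ✓; |HA| = 26.80 ✓; ∠(HA, AV) = 90.00° ✓; |AV| = 22.60 ✓; ∠AVP = 51.40° ✓; |VP| = 13.10 ✓; ∠VPR = 125.5° ✓; |PR| = 20.50 ✗.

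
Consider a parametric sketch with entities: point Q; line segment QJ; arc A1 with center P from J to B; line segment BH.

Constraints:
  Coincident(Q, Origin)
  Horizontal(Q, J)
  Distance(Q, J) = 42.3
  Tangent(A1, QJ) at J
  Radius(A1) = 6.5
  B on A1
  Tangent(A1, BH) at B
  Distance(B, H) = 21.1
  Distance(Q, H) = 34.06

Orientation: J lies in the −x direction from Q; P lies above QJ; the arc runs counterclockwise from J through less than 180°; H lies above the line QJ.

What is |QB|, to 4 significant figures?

36.79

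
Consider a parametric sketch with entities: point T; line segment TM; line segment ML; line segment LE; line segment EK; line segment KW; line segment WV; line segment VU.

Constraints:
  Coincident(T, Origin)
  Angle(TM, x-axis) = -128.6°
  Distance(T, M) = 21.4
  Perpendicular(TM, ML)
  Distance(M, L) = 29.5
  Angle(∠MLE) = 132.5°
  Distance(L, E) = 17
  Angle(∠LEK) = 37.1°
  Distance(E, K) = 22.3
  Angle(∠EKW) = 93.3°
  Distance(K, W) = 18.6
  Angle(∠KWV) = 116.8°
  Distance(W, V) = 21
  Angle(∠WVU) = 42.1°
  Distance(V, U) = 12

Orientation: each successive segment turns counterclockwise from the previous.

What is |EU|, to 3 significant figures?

19.8

T is at the origin; TM runs at -128.6° with length 21.4, so M = (-13.4, -16.7). TM ⟂ ML, so ML runs at -38.6°; with |ML| = 29.5, L = (9.70, -35.1). ∠MLE = 132.5° gives LE at 8.90° from the x-axis; with |LE| = 17.0, E = (26.5, -32.5). ∠LEK = 37.1° gives EK at 152° from the x-axis; with |EK| = 22.3, K = (6.85, -22.0). ∠EKW = 93.3° gives KW at -122° from the x-axis; with |KW| = 18.6, W = (-2.87, -37.8). ∠KWV = 116.8° gives WV at -58.3° from the x-axis; with |WV| = 21.0, V = (8.16, -55.7). ∠WVU = 42.1° gives VU at 79.6° from the x-axis; with |VU| = 12.0, U = (10.3, -43.9). Then |EU| = |U − E| = 19.8.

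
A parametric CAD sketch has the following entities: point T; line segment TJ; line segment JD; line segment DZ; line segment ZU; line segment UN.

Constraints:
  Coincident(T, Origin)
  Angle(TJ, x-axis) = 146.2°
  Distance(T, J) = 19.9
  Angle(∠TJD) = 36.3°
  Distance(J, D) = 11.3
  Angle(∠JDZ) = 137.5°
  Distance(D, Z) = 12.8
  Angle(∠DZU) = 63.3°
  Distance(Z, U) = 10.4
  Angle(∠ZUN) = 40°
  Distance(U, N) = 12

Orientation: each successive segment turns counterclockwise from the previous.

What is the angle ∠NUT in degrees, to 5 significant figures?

54.443°

T is at the origin; TJ runs at 146.2° with length 19.9, so J = (-16.537, 11.070). ∠TJD = 36.3° gives JD at -70.100° from the x-axis; with |JD| = 11.3, D = (-12.690, 0.44503). ∠JDZ = 137.5° gives DZ at -27.600° from the x-axis; with |DZ| = 12.8, Z = (-1.3469, -5.4852). ∠DZU = 63.3° gives ZU at 89.100° from the x-axis; with |ZU| = 10.4, U = (-1.1835, 4.9136). ∠ZUN = 40.0° gives UN at -130.90° from the x-axis; with |UN| = 12.0, N = (-9.0404, -4.1567). Then cos ∠NUT = UN·UT / (|UN||UT|), giving 54.443°.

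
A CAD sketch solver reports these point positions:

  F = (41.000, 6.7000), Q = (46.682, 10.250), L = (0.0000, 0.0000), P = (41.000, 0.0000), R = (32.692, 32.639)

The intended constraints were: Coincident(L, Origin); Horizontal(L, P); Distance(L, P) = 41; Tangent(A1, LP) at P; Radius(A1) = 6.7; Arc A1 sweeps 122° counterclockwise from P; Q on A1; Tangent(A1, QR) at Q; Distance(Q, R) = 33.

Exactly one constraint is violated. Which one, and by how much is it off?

Distance(Q, R) = 33 — off by 6.60.

L = (0.00, 0.00) ✓; L.y = 0.00, P.y = 0.00 ✓; |LP| = 41.00 ✓; ∠(FP, PL) = 90.00° ✓; |FP| = 6.700 ✓; bearing(F→Q) − bearing(F→P) = 122.0° ✓; |FQ| = 6.700 ✓; ∠(FQ, QR) = 90.00° ✓; |QR| = 26.40 ✗.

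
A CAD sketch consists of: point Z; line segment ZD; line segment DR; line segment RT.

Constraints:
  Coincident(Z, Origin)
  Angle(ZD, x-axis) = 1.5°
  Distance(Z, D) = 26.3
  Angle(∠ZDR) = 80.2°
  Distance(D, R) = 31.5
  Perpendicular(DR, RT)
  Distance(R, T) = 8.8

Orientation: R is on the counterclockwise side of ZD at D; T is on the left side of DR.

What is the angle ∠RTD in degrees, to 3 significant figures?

74.4°

Z is at the origin; ZD runs at 1.5° with length 26.3, so D = 26.3·(cos 1.5°, sin 1.5°) = (26.3, 0.688). ∠ZDR = 80.2°, so DR runs at 1.5° + (180° − 80.2°) = 101° from the x-axis; with |DR| = 31.5, R = D + 31.5·(cos 101°, sin 101°) = (20.1, 31.6). DR is perpendicular to RT; with |RT| = 8.8 on the left of DR, T = R + 8.8·(-0.981, -0.196) = (11.5, 29.9). Then cos ∠RTD = TR·TD / (|TR||TD|), giving 74.4°.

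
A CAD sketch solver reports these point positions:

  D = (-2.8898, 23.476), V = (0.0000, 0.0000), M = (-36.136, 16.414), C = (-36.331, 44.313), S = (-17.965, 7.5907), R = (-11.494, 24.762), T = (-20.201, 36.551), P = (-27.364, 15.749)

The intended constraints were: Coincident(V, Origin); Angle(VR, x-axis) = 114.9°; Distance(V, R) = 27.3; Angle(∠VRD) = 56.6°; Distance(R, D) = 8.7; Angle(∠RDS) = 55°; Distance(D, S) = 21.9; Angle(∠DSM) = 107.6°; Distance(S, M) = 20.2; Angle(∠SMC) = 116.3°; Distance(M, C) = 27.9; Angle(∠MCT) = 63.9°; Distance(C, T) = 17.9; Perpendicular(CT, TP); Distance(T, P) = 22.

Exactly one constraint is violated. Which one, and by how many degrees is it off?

Perpendicular(CT, TP) — off by 6.70°.

V = (0.00, 0.00) ✓; VR at 114.9° ✓; |VR| = 27.30 ✓; ∠VRD = 56.60° ✓; |RD| = 8.700 ✓; ∠RDS = 55.00° ✓; |DS| = 21.90 ✓; ∠DSM = 107.6° ✓; |SM| = 20.20 ✓; ∠SMC = 116.3° ✓; |MC| = 27.90 ✓; ∠MCT = 63.90° ✓; |CT| = 17.90 ✓; ∠(CT, TP) = 83.30° ✗; |TP| = 22.00 ✓.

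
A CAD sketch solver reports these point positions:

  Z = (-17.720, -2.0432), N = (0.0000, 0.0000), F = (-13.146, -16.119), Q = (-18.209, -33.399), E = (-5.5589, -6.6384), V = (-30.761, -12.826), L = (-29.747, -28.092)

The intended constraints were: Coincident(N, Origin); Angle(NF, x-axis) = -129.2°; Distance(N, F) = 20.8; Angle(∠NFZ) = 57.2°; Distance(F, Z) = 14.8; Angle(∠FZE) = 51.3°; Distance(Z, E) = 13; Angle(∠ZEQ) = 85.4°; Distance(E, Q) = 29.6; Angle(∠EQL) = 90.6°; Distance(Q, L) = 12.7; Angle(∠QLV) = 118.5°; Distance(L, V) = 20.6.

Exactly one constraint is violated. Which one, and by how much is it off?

Distance(L, V) = 20.6 — off by 5.30.

N = (0.00, 0.00) ✓; NF at -129.2° ✓; |NF| = 20.80 ✓; ∠NFZ = 57.20° ✓; |FZ| = 14.80 ✓; ∠FZE = 51.30° ✓; |ZE| = 13.00 ✓; ∠ZEQ = 85.40° ✓; |EQ| = 29.60 ✓; ∠EQL = 90.60° ✓; |QL| = 12.70 ✓; ∠QLV = 118.5° ✓; |LV| = 15.30 ✗.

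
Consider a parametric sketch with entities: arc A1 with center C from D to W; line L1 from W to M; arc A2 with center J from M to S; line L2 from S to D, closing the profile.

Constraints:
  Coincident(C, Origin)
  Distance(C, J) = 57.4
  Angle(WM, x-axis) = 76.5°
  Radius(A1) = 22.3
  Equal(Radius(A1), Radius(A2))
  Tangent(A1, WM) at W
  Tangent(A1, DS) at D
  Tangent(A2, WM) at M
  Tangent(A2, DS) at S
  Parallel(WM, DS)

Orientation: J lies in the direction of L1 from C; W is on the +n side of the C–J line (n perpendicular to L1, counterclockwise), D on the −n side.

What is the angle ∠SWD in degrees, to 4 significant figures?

52.15°

Tangency of A1 to both parallel lines with radius 22.3 puts W and D at C ± 22.3·n: W = (-21.68, 5.206), D = (21.68, -5.206). Equal radii place M and S the same way about J: M = J + 22.3·n = (-8.284, 61.02), S = J − 22.3·n = (35.08, 50.61). Then cos ∠SWD = WS·WD / (|WS||WD|), giving 52.15°.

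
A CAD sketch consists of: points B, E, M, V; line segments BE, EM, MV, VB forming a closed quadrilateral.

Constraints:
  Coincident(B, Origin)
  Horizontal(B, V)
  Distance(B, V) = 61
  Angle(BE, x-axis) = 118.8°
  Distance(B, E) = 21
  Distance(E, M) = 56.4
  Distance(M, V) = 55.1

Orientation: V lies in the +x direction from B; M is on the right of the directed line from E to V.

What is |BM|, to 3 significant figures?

35.4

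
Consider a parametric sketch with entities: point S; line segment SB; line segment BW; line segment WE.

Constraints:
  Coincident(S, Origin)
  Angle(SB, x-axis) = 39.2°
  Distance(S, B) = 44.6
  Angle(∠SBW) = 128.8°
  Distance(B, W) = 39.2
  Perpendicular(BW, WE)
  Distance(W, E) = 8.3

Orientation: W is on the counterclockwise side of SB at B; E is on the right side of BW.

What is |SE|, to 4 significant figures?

79.77

S is at the origin; SB runs at 39.2° with length 44.6, so B = 44.6·(cos 39.2°, sin 39.2°) = (34.56, 28.19). ∠SBW = 128.8°, so BW runs at 39.2° + (180° − 128.8°) = 90.40° from the x-axis; with |BW| = 39.2, W = B + 39.2·(cos 90.40°, sin 90.40°) = (34.29, 67.39). BW ⟂ WE; with |WE| = 8.3 on the right of BW, E = W + 8.3·(1.000, 0.006981) = (42.59, 67.45). Then |SE| = |E − S| = 79.77.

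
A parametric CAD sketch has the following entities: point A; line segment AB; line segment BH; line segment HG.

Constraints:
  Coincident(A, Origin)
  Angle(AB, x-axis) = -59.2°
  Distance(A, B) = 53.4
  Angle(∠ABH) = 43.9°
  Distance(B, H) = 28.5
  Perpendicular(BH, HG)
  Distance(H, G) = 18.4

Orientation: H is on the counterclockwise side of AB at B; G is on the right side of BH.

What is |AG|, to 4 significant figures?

56.32

A is at the origin; AB runs at -59.2° with length 53.4, so B = 53.4·(cos -59.2°, sin -59.2°) = (27.34, -45.87). ∠ABH = 43.9°, so BH runs at -59.2° + (180° − 43.9°) = 76.90° from the x-axis; with |BH| = 28.5, H = B + 28.5·(cos 76.90°, sin 76.90°) = (33.80, -18.11). BH ⟂ HG; with |HG| = 18.4 on the right of BH, G = H + 18.4·(0.9740, -0.2267) = (51.72, -22.28). Then |AG| = |G − A| = 56.32.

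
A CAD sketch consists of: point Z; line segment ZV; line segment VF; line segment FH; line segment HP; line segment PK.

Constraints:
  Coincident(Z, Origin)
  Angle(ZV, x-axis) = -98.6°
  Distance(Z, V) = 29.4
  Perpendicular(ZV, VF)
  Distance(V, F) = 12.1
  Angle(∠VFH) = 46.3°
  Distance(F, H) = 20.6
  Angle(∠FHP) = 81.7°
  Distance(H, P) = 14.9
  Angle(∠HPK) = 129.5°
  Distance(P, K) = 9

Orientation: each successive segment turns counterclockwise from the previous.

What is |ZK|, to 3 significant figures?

36.3

Z is at the origin; ZV runs at -98.6° with length 29.4, so V = (-4.40, -29.1). ZV ⟂ VF, so VF runs at -8.60°; with |VF| = 12.1, F = (7.57, -30.9). ∠VFH = 46.3° gives FH at 125° from the x-axis; with |FH| = 20.6, H = (-4.28, -14.0). ∠FHP = 81.7° gives HP at -137° from the x-axis; with |HP| = 14.9, P = (-15.1, -24.3). ∠HPK = 129.5° gives PK at -86.1° from the x-axis; with |PK| = 9.0, K = (-14.5, -33.2). Then |ZK| = |K − Z| = 36.3.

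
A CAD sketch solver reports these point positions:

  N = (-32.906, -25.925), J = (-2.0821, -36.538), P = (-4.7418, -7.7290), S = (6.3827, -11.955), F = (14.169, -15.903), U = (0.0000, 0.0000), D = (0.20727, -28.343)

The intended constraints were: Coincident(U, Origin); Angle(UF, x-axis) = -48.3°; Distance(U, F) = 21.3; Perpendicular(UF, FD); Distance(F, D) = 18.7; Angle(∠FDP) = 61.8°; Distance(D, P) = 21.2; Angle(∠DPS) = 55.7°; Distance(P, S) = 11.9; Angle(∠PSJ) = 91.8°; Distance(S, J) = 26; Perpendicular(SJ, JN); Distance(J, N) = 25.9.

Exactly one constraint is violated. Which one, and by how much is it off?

Distance(J, N) = 25.9 — off by 6.70.

U = (0.00, 0.00) ✓; UF at -48.30° ✓; |UF| = 21.30 ✓; ∠(UF, FD) = 90.00° ✓; |FD| = 18.70 ✓; ∠FDP = 61.80° ✓; |DP| = 21.20 ✓; ∠DPS = 55.70° ✓; |PS| = 11.90 ✓; ∠PSJ = 91.80° ✓; |SJ| = 26.00 ✓; ∠(SJ, JN) = 90.00° ✓; |JN| = 32.60 ✗.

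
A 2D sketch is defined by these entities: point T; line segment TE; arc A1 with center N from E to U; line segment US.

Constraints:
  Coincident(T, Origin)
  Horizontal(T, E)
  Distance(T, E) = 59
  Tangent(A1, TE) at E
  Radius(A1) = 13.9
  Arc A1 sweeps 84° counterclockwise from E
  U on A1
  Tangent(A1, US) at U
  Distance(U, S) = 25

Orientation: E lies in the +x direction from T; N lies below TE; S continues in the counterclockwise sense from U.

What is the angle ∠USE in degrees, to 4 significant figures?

17.78°

T is at the origin; TE is horizontal with |TE| = 59.0 and E on the +x side, so E = (59.00, 0.000). Tangency of A1 to TE means the radius NE is perpendicular to TE, so N = E + (0, -13.9) = (59.00, -13.90). On A1, E sits at bearing 90° from N; an 84° counterclockwise sweep puts U at bearing 174°, so U = N + 13.9·(cos 174°, sin 174°) = (45.18, -12.45). Since A1 is tangent to US there, NU ⟂ US, so US runs along (−sin 174°, cos 174°); with |US| = 25.0, S = (42.56, -37.31). Then cos ∠USE = SU·SE / (|SU||SE|), giving 17.78°.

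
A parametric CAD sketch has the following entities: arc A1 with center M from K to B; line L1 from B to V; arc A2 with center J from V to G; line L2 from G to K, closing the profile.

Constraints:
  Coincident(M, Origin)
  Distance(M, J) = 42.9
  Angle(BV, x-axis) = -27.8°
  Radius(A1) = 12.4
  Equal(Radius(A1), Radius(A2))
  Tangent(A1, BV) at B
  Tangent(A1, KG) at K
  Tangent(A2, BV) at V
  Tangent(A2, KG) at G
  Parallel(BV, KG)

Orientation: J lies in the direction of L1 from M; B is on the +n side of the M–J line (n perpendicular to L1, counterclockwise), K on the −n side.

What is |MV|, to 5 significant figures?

44.656

Tangency of A1 to both parallel lines with radius 12.4 puts B and K at M ± 12.4·n: B = (5.7832, 10.969), K = (-5.7832, -10.969). Equal radii place V and G the same way about J: V = J + 12.4·n = (43.732, -9.0392), G = J − 12.4·n = (32.165, -30.977). Then |MV| = |V − M| = 44.656.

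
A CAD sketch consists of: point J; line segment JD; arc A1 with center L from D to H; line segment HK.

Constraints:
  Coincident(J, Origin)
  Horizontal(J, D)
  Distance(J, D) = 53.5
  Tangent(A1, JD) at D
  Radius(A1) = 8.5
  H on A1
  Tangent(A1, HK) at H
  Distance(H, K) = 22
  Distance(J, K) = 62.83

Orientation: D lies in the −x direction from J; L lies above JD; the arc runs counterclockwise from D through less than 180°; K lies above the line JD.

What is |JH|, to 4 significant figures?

47.13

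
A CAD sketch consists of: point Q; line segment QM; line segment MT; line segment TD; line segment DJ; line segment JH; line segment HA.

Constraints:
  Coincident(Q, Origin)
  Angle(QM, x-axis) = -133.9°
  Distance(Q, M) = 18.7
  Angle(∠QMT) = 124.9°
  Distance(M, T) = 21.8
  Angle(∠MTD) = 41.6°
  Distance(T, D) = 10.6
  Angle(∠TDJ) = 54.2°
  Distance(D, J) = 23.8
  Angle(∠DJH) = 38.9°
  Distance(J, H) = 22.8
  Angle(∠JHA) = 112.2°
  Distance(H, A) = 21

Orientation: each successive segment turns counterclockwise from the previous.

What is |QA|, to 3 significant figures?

30.2

∠DJH = 38.9° gives JH at -33.5° from the x-axis; with |JH| = 22.8, H = (-8.05, -40.5). ∠JHA = 112.2° gives HA at 34.3° from the x-axis; with |HA| = 21.0, A = (9.30, -28.7). Then |QA| = |A − Q| = 30.2.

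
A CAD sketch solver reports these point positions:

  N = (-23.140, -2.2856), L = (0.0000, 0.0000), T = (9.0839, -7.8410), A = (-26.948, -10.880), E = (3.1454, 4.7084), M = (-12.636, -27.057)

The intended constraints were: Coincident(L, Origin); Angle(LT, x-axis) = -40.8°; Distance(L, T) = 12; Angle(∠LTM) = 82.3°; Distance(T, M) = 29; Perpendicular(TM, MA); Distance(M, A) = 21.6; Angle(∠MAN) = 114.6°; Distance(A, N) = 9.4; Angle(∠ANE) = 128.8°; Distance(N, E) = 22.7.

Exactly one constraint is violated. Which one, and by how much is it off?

Distance(N, E) = 22.7 — off by 4.50.

L = (0.00, 0.00) ✓; LT at -40.80° ✓; |LT| = 12.00 ✓; ∠LTM = 82.30° ✓; |TM| = 29.00 ✓; ∠(TM, MA) = 90.00° ✓; |MA| = 21.60 ✓; ∠MAN = 114.6° ✓; |AN| = 9.400 ✓; ∠ANE = 128.8° ✓; |NE| = 27.20 ✗.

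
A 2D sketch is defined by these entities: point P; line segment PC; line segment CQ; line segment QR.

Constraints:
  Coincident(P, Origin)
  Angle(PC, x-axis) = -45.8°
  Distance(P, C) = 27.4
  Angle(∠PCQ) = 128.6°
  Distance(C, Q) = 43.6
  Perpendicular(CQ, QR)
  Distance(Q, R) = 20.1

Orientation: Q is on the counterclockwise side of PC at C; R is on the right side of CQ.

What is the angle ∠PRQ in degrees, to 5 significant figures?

55.629°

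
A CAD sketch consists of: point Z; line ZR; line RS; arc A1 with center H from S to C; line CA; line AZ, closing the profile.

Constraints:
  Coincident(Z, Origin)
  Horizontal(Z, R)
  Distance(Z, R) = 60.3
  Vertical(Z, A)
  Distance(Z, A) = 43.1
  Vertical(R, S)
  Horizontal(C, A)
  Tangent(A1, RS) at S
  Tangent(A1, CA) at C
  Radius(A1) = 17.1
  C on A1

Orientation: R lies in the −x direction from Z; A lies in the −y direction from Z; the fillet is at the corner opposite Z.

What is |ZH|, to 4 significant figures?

50.42

Z is at the origin; Z and R share the same y with |ZR| = 60.3 and R on the −x side, so R = (-60.30, 0.000). ZA is vertical with |ZA| = 43.1 and A on the −y side, so A = (0.000, -43.10). The virtual corner opposite Z is at (-60.30, -43.10). A1 meets RS tangentially, so HS is at right angles to RS and tangency of A1 to CA means the radius HC is perpendicular to CA, with radius 17.1, so the center H sits 17.1 in from both sides at H = (-43.20, -26.00). Then |ZH| = |H − Z| = 50.42.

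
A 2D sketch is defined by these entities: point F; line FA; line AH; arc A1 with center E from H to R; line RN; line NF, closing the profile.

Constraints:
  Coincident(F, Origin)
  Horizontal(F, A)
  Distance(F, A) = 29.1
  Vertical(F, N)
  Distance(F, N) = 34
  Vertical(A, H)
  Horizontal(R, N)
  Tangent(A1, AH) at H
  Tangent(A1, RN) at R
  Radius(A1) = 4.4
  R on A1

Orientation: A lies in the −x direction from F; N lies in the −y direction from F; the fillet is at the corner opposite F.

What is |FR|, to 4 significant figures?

42.02

The virtual corner opposite F is at (-29.10, -34.00). Tangency of A1 to AH means the radius EH is perpendicular to AH and tangency of A1 to RN means the radius ER is perpendicular to RN, with radius 4.4, so the center E sits 4.4 in from both sides at E = (-24.70, -29.60). That places the tangent points at H = (-29.10, -29.60) on AH and R = (-24.70, -34.00) on RN. Then |FR| = |R − F| = 42.02.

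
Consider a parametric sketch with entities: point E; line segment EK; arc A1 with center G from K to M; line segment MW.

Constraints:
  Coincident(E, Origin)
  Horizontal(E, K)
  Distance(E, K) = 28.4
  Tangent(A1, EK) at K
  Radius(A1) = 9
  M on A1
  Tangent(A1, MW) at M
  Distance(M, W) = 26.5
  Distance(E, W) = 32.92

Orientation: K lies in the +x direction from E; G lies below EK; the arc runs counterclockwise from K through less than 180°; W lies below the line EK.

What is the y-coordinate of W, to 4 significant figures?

-30.99

E is at the origin; E and K share the same y with |EK| = 28.4 and K on the +x side, so K = (28.40, 0.000). A1 meets EK tangentially, so GK is at right angles to EK, so G = K + (0, -9) = (28.40, -9.000). Since GM ⟂ MW (tangency), |GW| = √(9.0² + 26.5²) = 27.99 regardless of where M sits on A1. So W lies on both circle(E, 32.92) and circle(G, 27.99); the below-EK intersection is W = (11.09, -30.99). M is the foot of the tangent from W: M = (19.91, -6.005).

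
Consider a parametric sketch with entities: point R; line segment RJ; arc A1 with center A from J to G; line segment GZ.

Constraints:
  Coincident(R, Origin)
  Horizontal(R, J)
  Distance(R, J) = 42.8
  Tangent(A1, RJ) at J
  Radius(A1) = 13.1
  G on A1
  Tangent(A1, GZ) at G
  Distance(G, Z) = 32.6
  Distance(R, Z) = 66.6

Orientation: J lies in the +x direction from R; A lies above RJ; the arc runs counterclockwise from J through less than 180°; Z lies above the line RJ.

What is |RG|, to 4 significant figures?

57.86

R is at the origin; RJ is horizontal with |RJ| = 42.8 and J on the +x side, so J = (42.80, 0.000). A1 meets RJ tangentially, so AJ is at right angles to RJ, so A = J + (0, 13.1) = (42.80, 13.10). Since AG ⟂ GZ (tangency), |AZ| = √(13.1² + 32.6²) = 35.13 regardless of where G sits on A1. So Z lies on both circle(R, 66.6) and circle(A, 35.13); the above-RJ intersection is Z = (46.09, 48.08). G is the foot of the tangent from Z: G = (55.36, 16.83).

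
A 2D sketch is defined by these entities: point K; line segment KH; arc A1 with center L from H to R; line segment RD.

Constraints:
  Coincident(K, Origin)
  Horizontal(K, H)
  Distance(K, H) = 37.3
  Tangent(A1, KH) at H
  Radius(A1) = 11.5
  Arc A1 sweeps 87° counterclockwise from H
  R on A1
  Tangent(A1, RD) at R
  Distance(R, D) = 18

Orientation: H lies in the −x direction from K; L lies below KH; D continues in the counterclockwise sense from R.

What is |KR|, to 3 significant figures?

50.0

K is at the origin; K and H share the same y with |KH| = 37.3 and H on the −x side, so H = (-37.3, 0.00). A1 meets KH tangentially, so LH is at right angles to KH, so L = H + (0, -11.5) = (-37.3, -11.5). On A1, H sits at bearing 90° from L; an 87° counterclockwise sweep puts R at bearing 177°, so R = L + 11.5·(cos 177°, sin 177°) = (-48.8, -10.9). Then |KR| = |R − K| = 50.0.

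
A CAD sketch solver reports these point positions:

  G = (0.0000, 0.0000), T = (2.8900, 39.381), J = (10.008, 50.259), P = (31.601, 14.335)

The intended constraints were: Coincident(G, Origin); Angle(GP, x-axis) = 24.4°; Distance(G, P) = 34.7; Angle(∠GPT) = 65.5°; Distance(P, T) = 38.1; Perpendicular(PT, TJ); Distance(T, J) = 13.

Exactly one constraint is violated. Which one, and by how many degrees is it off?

Perpendicular(PT, TJ) — off by 7.90°.

G = (0.00, 0.00) ✓; GP at 24.40° ✓; |GP| = 34.70 ✓; ∠GPT = 65.50° ✓; |PT| = 38.10 ✓; ∠(PT, TJ) = 82.10° ✗; |TJ| = 13.00 ✓.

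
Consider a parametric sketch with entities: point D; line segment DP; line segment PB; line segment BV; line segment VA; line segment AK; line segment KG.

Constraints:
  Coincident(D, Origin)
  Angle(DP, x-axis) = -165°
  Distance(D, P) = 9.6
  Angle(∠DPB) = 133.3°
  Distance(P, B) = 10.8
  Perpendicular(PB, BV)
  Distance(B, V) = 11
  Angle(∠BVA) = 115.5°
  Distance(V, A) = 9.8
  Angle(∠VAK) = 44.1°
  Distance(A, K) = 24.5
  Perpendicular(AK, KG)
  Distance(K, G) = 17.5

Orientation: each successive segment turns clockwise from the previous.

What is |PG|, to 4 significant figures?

26.95

D is at the origin; DP runs at -165.0° with length 9.6, so P = (-9.273, -2.485). ∠DPB = 133.3° gives PB at 148.3° from the x-axis; with |PB| = 10.8, B = (-18.46, 3.190). PB ⟂ BV, so BV runs at 58.30°; with |BV| = 11.0, V = (-12.68, 12.55). ∠BVA = 115.5° gives VA at -6.200° from the x-axis; with |VA| = 9.8, A = (-2.939, 11.49). ∠VAK = 44.1° gives AK at -142.1° from the x-axis; with |AK| = 24.5, K = (-22.27, -3.559). The perpendicularity gives KG at right angles to AK, so KG runs at 127.9°; with |KG| = 17.5, G = (-33.02, 10.25). Then |PG| = |G − P| = 26.95.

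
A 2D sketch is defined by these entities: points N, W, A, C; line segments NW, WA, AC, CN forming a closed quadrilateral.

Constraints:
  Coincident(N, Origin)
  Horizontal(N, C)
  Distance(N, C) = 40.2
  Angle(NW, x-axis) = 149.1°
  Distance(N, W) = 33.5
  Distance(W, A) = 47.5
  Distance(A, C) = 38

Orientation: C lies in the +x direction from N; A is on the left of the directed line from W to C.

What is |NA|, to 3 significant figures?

34.5

N is at the origin; NC is horizontal with |NC| = 40.2 and C in +x, so C = (40.2, 0). NW runs at 149.1° with |NW| = 33.5, so W = (-28.7, 17.2). A is determined by |WA| = 47.5 and |AC| = 38.0 together: it lies at the intersection of circle(W, 47.5) and circle(C, 38.0). With |WC| = 71.1, the foot of the radical line on WC is 41.2 from W and the perpendicular offset is √(47.5² − 41.2²) = 23.6. Taking the left-of-WC solution: A = (17.0, 30.1).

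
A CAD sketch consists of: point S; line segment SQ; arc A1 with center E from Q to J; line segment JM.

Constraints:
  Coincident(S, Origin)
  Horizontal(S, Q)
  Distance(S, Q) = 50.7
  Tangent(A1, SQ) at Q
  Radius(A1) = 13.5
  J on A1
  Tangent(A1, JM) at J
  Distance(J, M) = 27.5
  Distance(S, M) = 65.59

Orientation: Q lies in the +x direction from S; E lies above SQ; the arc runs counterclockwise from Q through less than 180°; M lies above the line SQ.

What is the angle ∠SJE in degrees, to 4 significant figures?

12.10°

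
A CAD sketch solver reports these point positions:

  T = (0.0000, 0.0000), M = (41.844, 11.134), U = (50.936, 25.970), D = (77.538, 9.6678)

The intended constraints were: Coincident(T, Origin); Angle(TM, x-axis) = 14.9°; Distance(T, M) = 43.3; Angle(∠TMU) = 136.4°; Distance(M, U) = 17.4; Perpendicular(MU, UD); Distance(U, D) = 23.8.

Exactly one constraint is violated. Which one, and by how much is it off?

Distance(U, D) = 23.8 — off by 7.40.

T = (0.00, 0.00) ✓; TM at 14.90° ✓; |TM| = 43.30 ✓; ∠TMU = 136.4° ✓; |MU| = 17.40 ✓; ∠(MU, UD) = 90.00° ✓; |UD| = 31.20 ✗.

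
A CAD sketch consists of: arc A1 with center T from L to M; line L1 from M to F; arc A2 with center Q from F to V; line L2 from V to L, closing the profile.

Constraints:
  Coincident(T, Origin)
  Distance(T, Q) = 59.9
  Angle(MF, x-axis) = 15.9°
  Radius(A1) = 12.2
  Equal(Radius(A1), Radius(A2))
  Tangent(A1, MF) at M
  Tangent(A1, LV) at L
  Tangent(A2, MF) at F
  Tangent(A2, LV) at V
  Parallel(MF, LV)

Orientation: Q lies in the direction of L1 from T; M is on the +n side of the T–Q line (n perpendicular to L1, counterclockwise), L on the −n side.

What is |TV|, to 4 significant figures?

61.13

Tangency of A1 to both parallel lines with radius 12.2 puts M and L at T ± 12.2·n: M = (-3.342, 11.73), L = (3.342, -11.73). Equal radii place F and V the same way about Q: F = Q + 12.2·n = (54.27, 28.14), V = Q − 12.2·n = (60.95, 4.677). Then |TV| = |V − T| = 61.13.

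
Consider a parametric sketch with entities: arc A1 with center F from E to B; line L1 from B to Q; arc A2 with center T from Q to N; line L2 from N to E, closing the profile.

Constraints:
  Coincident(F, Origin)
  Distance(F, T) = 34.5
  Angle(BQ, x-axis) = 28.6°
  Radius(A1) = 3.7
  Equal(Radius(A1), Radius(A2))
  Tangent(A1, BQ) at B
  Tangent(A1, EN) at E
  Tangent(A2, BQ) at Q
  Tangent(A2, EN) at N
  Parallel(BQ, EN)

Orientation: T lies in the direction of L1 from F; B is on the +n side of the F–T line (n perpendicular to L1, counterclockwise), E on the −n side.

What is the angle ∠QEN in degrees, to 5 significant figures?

12.106°

Tangency of A1 to both parallel lines with radius 3.7 puts B and E at F ± 3.7·n: B = (-1.7712, 3.2485), E = (1.7712, -3.2485). Equal radii place Q and N the same way about T: Q = T + 3.7·n = (28.519, 19.763), N = T − 3.7·n = (32.062, 13.266). Then cos ∠QEN = EQ·EN / (|EQ||EN|), giving 12.106°.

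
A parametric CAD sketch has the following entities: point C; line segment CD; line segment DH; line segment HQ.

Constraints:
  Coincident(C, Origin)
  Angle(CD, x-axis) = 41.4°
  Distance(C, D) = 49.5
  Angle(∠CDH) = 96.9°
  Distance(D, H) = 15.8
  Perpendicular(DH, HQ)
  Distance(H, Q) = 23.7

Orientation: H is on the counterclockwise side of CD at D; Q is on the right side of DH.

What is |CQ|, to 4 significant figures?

76.02

C is at the origin; CD runs at 41.4° with length 49.5, so D = 49.5·(cos 41.4°, sin 41.4°) = (37.13, 32.73). ∠CDH = 96.9°, so DH runs at 41.4° + (180° − 96.9°) = 124.5° from the x-axis; with |DH| = 15.8, H = D + 15.8·(cos 124.5°, sin 124.5°) = (28.18, 45.76). DH ⟂ HQ; with |HQ| = 23.7 on the right of DH, Q = H + 23.7·(0.8241, 0.5664) = (47.71, 59.18). Then |CQ| = |Q − C| = 76.02.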